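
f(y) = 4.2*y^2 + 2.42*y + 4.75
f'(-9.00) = -73.18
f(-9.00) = 323.17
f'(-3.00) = -22.78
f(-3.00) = 35.29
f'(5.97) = 52.57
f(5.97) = 168.89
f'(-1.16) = -7.32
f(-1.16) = 7.59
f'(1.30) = 13.34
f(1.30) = 14.99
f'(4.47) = 39.97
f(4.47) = 99.49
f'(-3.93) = -30.59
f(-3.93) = 60.11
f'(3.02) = 27.79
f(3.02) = 50.36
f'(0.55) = 7.04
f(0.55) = 7.35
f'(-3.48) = -26.81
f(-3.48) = 47.19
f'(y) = 8.4*y + 2.42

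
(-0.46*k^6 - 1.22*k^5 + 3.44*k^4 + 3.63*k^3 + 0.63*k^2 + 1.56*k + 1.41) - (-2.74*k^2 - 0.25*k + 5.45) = -0.46*k^6 - 1.22*k^5 + 3.44*k^4 + 3.63*k^3 + 3.37*k^2 + 1.81*k - 4.04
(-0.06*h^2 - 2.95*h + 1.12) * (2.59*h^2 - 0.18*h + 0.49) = -0.1554*h^4 - 7.6297*h^3 + 3.4024*h^2 - 1.6471*h + 0.5488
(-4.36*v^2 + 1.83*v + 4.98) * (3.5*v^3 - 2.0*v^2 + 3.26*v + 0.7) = -15.26*v^5 + 15.125*v^4 - 0.4436*v^3 - 7.0462*v^2 + 17.5158*v + 3.486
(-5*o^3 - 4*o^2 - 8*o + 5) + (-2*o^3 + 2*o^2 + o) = -7*o^3 - 2*o^2 - 7*o + 5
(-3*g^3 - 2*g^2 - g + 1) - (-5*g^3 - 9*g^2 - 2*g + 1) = 2*g^3 + 7*g^2 + g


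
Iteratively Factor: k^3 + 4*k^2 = (k)*(k^2 + 4*k) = k*(k + 4)*(k)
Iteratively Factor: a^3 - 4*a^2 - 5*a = (a - 5)*(a^2 + a) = (a - 5)*(a + 1)*(a)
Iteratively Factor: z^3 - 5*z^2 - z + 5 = (z - 5)*(z^2 - 1) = (z - 5)*(z + 1)*(z - 1)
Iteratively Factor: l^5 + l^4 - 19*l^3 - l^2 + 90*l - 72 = (l - 2)*(l^4 + 3*l^3 - 13*l^2 - 27*l + 36) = (l - 2)*(l + 4)*(l^3 - l^2 - 9*l + 9) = (l - 2)*(l + 3)*(l + 4)*(l^2 - 4*l + 3) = (l - 3)*(l - 2)*(l + 3)*(l + 4)*(l - 1)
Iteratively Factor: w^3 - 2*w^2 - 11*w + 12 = (w - 4)*(w^2 + 2*w - 3) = (w - 4)*(w + 3)*(w - 1)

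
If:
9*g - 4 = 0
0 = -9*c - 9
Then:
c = -1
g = 4/9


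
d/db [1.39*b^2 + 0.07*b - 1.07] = 2.78*b + 0.07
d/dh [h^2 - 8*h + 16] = 2*h - 8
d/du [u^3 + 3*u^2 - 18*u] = 3*u^2 + 6*u - 18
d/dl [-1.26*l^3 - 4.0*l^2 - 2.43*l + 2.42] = -3.78*l^2 - 8.0*l - 2.43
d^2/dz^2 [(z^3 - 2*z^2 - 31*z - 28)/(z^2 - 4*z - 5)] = -36/(z^3 - 15*z^2 + 75*z - 125)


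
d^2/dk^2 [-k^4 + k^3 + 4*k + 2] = 6*k*(1 - 2*k)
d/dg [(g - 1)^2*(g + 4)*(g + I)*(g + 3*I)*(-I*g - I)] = -6*I*g^5 + g^4*(20 - 15*I) + g^3*(48 + 32*I) + g^2*(-60 + 36*I) + g*(-24 - 38*I) + 16 - 9*I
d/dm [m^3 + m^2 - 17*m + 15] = 3*m^2 + 2*m - 17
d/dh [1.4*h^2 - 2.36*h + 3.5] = 2.8*h - 2.36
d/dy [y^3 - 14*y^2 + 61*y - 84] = 3*y^2 - 28*y + 61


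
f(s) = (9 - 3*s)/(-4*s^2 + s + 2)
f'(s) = (9 - 3*s)*(8*s - 1)/(-4*s^2 + s + 2)^2 - 3/(-4*s^2 + s + 2)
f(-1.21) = -2.49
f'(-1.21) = -4.66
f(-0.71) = -15.32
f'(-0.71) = -136.77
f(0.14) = 4.16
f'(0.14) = -1.21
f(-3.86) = -0.33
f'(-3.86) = -0.12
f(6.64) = 0.07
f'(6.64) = -0.00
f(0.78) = 19.23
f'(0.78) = 282.18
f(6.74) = 0.06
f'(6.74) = -0.00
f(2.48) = -0.08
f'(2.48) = 0.22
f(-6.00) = -0.18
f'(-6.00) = -0.04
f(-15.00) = -0.06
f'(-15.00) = 0.00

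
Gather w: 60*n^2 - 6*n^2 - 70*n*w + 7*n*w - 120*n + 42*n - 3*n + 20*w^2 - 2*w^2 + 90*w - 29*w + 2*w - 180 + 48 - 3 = 54*n^2 - 81*n + 18*w^2 + w*(63 - 63*n) - 135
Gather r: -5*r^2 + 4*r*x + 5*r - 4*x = -5*r^2 + r*(4*x + 5) - 4*x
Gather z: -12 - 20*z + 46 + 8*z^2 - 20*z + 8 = 8*z^2 - 40*z + 42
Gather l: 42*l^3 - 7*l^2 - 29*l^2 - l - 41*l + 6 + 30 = 42*l^3 - 36*l^2 - 42*l + 36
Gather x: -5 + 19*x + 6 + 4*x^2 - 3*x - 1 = 4*x^2 + 16*x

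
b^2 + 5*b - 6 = (b - 1)*(b + 6)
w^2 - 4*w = w*(w - 4)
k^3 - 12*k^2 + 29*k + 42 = (k - 7)*(k - 6)*(k + 1)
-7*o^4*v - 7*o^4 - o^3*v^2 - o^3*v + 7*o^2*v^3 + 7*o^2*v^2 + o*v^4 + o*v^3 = (-o + v)*(o + v)*(7*o + v)*(o*v + o)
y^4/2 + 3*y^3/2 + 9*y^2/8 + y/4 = y*(y/2 + 1)*(y + 1/2)^2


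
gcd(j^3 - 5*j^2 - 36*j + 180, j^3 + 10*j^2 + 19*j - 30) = j + 6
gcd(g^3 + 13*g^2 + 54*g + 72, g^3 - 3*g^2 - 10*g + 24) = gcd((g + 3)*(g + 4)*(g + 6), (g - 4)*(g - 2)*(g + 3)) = g + 3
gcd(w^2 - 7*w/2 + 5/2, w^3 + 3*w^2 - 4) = w - 1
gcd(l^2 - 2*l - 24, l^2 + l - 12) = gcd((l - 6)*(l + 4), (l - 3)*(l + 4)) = l + 4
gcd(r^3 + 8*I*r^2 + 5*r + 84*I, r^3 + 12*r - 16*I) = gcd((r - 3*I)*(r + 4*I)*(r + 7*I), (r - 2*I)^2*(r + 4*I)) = r + 4*I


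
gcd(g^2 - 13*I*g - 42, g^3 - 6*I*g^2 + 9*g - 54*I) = g - 6*I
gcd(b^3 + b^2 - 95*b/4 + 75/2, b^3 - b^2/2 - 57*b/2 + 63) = b + 6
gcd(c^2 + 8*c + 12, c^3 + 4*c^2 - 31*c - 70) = c + 2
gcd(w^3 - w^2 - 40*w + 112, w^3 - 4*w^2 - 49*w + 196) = w^2 + 3*w - 28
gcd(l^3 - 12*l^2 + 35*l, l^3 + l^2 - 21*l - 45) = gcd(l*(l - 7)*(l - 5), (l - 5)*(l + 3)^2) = l - 5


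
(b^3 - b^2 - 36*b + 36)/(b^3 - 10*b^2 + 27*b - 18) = (b + 6)/(b - 3)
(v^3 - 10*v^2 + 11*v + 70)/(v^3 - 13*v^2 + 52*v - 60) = (v^2 - 5*v - 14)/(v^2 - 8*v + 12)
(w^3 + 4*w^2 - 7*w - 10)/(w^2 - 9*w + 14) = (w^2 + 6*w + 5)/(w - 7)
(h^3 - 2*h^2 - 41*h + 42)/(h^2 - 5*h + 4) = (h^2 - h - 42)/(h - 4)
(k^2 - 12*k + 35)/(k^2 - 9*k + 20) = (k - 7)/(k - 4)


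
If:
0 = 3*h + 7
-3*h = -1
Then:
No Solution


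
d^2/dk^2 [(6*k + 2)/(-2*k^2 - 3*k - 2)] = 4*(-(3*k + 1)*(4*k + 3)^2 + (18*k + 11)*(2*k^2 + 3*k + 2))/(2*k^2 + 3*k + 2)^3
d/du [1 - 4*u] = -4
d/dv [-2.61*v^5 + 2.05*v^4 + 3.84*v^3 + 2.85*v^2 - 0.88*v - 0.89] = -13.05*v^4 + 8.2*v^3 + 11.52*v^2 + 5.7*v - 0.88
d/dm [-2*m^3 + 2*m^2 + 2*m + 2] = -6*m^2 + 4*m + 2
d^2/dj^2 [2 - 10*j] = 0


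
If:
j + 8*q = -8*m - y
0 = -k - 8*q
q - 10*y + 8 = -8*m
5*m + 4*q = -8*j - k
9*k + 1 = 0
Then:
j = 3637/47088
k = -1/9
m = -331/2943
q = 1/72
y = 33499/47088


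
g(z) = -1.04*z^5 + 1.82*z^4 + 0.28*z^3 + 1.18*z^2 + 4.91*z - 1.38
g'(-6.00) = -8290.69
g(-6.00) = 10396.92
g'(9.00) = -28715.89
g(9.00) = -49127.43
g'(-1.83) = -99.53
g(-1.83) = 33.63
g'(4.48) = -1407.74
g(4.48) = -1074.21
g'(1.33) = 10.39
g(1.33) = 9.26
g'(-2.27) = -219.35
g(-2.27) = 101.29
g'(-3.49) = -1074.00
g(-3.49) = 792.43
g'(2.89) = -168.27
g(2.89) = -53.28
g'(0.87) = 9.41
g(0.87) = 4.49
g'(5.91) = -4792.88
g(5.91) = -5151.44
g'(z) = -5.2*z^4 + 7.28*z^3 + 0.84*z^2 + 2.36*z + 4.91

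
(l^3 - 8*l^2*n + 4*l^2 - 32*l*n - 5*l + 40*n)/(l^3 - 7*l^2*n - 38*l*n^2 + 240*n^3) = (l^2 + 4*l - 5)/(l^2 + l*n - 30*n^2)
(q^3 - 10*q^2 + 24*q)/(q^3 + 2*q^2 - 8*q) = (q^2 - 10*q + 24)/(q^2 + 2*q - 8)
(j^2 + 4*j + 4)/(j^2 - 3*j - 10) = (j + 2)/(j - 5)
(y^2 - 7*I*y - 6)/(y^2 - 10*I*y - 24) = (y - I)/(y - 4*I)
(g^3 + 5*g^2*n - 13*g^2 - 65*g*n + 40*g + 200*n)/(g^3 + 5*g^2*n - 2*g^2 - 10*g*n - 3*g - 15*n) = (g^2 - 13*g + 40)/(g^2 - 2*g - 3)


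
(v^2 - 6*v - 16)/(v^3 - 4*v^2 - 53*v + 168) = (v + 2)/(v^2 + 4*v - 21)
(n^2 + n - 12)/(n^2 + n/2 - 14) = 2*(n - 3)/(2*n - 7)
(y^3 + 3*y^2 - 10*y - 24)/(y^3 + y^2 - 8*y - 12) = (y + 4)/(y + 2)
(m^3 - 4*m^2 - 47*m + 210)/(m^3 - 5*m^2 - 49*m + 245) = (m - 6)/(m - 7)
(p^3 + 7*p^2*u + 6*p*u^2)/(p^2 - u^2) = p*(p + 6*u)/(p - u)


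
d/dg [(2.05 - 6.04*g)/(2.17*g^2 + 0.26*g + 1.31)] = (13.1068*g^2 - 8.897*g - 8.4454)/(4.7089*g^4 + 1.1284*g^3 + 5.753*g^2 + 0.6812*g + 1.7161)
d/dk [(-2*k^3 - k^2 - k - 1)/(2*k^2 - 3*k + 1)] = (-4*k^4 + 12*k^3 - k^2 + 2*k - 4)/(4*k^4 - 12*k^3 + 13*k^2 - 6*k + 1)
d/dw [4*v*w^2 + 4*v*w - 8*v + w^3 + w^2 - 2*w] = 8*v*w + 4*v + 3*w^2 + 2*w - 2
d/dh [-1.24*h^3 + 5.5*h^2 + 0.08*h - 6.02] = -3.72*h^2 + 11.0*h + 0.08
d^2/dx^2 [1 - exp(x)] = -exp(x)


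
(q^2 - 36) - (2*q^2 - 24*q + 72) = -q^2 + 24*q - 108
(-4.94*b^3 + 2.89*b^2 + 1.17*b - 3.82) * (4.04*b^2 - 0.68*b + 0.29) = -19.9576*b^5 + 15.0348*b^4 + 1.329*b^3 - 15.3903*b^2 + 2.9369*b - 1.1078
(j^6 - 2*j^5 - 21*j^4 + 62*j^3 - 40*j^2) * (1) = j^6 - 2*j^5 - 21*j^4 + 62*j^3 - 40*j^2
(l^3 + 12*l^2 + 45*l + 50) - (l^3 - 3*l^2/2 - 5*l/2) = 27*l^2/2 + 95*l/2 + 50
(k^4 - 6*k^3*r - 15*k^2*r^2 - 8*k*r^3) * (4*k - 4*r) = 4*k^5 - 28*k^4*r - 36*k^3*r^2 + 28*k^2*r^3 + 32*k*r^4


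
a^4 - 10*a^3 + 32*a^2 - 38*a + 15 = (a - 5)*(a - 3)*(a - 1)^2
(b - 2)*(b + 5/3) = b^2 - b/3 - 10/3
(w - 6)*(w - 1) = w^2 - 7*w + 6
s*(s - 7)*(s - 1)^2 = s^4 - 9*s^3 + 15*s^2 - 7*s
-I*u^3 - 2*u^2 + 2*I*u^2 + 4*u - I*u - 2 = (u - 1)*(u - 2*I)*(-I*u + I)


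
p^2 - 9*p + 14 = (p - 7)*(p - 2)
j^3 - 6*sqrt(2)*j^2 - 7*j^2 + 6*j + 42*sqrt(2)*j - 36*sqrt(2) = (j - 6)*(j - 1)*(j - 6*sqrt(2))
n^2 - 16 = (n - 4)*(n + 4)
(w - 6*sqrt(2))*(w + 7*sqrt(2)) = w^2 + sqrt(2)*w - 84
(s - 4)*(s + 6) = s^2 + 2*s - 24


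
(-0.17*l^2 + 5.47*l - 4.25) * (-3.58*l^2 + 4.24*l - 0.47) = 0.6086*l^4 - 20.3034*l^3 + 38.4877*l^2 - 20.5909*l + 1.9975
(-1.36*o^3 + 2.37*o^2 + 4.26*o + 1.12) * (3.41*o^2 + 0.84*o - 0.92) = -4.6376*o^5 + 6.9393*o^4 + 17.7686*o^3 + 5.2172*o^2 - 2.9784*o - 1.0304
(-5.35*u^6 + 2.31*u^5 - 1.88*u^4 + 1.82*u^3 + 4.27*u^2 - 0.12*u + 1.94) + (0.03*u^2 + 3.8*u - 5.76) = -5.35*u^6 + 2.31*u^5 - 1.88*u^4 + 1.82*u^3 + 4.3*u^2 + 3.68*u - 3.82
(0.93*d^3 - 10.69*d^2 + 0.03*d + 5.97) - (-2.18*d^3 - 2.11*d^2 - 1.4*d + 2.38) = 3.11*d^3 - 8.58*d^2 + 1.43*d + 3.59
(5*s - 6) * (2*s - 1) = 10*s^2 - 17*s + 6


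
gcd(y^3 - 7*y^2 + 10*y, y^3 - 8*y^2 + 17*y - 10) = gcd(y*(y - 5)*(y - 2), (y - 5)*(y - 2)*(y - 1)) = y^2 - 7*y + 10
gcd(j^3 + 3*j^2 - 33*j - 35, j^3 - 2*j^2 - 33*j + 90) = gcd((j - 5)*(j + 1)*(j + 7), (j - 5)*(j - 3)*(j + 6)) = j - 5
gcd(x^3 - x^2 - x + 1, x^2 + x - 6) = 1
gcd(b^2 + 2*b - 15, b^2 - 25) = b + 5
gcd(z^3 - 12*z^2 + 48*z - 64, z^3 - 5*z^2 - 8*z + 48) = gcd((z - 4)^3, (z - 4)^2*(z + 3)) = z^2 - 8*z + 16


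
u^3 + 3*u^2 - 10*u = u*(u - 2)*(u + 5)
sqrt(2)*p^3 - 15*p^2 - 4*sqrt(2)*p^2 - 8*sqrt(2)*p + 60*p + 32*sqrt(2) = (p - 4)*(p - 8*sqrt(2))*(sqrt(2)*p + 1)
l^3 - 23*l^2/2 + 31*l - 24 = (l - 8)*(l - 2)*(l - 3/2)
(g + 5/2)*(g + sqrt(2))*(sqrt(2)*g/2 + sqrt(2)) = sqrt(2)*g^3/2 + g^2 + 9*sqrt(2)*g^2/4 + 5*sqrt(2)*g/2 + 9*g/2 + 5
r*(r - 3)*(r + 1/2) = r^3 - 5*r^2/2 - 3*r/2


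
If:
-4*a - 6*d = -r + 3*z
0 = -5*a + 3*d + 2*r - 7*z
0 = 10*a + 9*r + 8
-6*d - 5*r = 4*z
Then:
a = -107/226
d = 77/678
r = -41/113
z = 32/113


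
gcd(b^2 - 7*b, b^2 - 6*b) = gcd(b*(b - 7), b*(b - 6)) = b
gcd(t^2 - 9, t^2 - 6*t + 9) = t - 3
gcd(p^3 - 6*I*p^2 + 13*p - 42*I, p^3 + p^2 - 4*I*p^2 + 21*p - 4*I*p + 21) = p^2 - 4*I*p + 21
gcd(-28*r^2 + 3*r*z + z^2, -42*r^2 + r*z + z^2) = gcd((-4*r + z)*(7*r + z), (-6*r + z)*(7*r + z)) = 7*r + z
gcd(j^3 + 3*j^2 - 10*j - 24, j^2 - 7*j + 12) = j - 3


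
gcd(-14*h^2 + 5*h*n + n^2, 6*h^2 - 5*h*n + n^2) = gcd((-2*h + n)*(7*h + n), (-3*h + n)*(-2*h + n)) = 2*h - n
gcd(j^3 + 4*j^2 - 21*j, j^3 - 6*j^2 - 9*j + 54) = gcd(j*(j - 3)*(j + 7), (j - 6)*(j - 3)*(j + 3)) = j - 3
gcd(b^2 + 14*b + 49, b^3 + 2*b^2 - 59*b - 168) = b + 7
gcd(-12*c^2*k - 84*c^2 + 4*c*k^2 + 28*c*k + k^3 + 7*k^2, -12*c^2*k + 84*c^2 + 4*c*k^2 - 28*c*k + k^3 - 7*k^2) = 12*c^2 - 4*c*k - k^2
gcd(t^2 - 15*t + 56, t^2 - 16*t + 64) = t - 8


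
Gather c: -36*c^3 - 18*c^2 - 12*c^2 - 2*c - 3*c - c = -36*c^3 - 30*c^2 - 6*c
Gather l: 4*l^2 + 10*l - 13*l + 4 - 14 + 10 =4*l^2 - 3*l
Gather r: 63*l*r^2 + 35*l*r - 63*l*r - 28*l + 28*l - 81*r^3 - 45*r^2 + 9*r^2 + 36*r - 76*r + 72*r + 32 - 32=-81*r^3 + r^2*(63*l - 36) + r*(32 - 28*l)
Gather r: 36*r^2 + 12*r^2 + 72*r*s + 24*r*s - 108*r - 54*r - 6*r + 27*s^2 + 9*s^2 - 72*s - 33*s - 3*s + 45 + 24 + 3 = 48*r^2 + r*(96*s - 168) + 36*s^2 - 108*s + 72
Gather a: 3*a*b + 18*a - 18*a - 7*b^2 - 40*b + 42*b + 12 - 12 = 3*a*b - 7*b^2 + 2*b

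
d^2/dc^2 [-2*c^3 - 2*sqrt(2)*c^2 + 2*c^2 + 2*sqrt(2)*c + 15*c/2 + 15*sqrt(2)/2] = -12*c - 4*sqrt(2) + 4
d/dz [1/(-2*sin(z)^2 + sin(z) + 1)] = (4*sin(z) - 1)*cos(z)/(sin(z) + cos(2*z))^2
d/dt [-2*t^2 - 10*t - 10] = -4*t - 10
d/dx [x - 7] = 1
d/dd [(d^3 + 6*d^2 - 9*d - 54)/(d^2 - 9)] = 1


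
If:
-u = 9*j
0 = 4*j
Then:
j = 0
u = 0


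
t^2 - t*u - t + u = (t - 1)*(t - u)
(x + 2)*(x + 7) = x^2 + 9*x + 14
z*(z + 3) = z^2 + 3*z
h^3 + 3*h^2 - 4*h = h*(h - 1)*(h + 4)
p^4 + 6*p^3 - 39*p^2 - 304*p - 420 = (p - 7)*(p + 2)*(p + 5)*(p + 6)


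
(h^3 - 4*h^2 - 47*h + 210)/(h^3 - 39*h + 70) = (h - 6)/(h - 2)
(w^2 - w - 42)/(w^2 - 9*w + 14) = (w + 6)/(w - 2)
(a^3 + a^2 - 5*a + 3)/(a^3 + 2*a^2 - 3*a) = (a - 1)/a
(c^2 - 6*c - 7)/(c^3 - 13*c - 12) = (c - 7)/(c^2 - c - 12)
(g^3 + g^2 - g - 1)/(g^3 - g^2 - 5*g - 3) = (g - 1)/(g - 3)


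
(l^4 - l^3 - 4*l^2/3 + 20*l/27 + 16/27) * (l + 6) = l^5 + 5*l^4 - 22*l^3/3 - 196*l^2/27 + 136*l/27 + 32/9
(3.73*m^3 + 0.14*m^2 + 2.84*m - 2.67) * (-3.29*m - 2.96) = -12.2717*m^4 - 11.5014*m^3 - 9.758*m^2 + 0.3779*m + 7.9032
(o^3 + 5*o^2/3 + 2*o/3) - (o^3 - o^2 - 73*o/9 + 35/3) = 8*o^2/3 + 79*o/9 - 35/3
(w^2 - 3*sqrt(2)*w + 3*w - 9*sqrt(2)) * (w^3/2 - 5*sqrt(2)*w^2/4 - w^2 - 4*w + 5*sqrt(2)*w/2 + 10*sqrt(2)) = w^5/2 - 11*sqrt(2)*w^4/4 + w^4/2 - 11*sqrt(2)*w^3/4 + w^3/2 - 9*w^2/2 + 77*sqrt(2)*w^2/2 - 105*w + 66*sqrt(2)*w - 180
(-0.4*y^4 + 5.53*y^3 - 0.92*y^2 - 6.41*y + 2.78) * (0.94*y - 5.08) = -0.376*y^5 + 7.2302*y^4 - 28.9572*y^3 - 1.3518*y^2 + 35.176*y - 14.1224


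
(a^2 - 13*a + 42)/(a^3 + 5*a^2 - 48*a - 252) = (a - 6)/(a^2 + 12*a + 36)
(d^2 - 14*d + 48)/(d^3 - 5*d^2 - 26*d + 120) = (d - 8)/(d^2 + d - 20)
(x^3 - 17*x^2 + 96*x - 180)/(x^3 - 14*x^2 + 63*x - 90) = (x - 6)/(x - 3)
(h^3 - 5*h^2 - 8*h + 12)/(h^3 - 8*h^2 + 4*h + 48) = (h - 1)/(h - 4)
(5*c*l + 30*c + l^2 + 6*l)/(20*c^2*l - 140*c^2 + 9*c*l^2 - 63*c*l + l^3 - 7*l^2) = (l + 6)/(4*c*l - 28*c + l^2 - 7*l)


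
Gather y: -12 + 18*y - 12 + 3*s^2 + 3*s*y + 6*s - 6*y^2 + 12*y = 3*s^2 + 6*s - 6*y^2 + y*(3*s + 30) - 24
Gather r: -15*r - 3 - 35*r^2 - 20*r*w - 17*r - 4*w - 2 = -35*r^2 + r*(-20*w - 32) - 4*w - 5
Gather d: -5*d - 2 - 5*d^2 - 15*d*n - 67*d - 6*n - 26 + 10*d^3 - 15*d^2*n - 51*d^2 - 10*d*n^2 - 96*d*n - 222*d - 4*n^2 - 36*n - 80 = 10*d^3 + d^2*(-15*n - 56) + d*(-10*n^2 - 111*n - 294) - 4*n^2 - 42*n - 108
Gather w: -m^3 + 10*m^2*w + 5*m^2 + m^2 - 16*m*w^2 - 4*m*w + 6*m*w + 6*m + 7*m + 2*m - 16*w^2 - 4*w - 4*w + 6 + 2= -m^3 + 6*m^2 + 15*m + w^2*(-16*m - 16) + w*(10*m^2 + 2*m - 8) + 8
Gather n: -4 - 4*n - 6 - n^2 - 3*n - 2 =-n^2 - 7*n - 12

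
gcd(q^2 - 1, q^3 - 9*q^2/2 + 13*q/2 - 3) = q - 1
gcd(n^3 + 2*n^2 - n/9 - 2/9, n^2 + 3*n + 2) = n + 2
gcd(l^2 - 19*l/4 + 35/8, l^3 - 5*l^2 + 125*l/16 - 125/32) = l - 5/4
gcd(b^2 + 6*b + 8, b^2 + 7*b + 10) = b + 2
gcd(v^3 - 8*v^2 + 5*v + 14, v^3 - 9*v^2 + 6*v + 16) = v^2 - v - 2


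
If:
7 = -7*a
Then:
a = -1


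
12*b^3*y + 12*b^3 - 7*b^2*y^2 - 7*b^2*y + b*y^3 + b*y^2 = (-4*b + y)*(-3*b + y)*(b*y + b)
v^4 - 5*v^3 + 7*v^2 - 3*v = v*(v - 3)*(v - 1)^2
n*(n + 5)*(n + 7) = n^3 + 12*n^2 + 35*n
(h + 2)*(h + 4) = h^2 + 6*h + 8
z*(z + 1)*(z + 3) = z^3 + 4*z^2 + 3*z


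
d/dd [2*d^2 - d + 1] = 4*d - 1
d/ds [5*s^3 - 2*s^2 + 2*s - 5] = 15*s^2 - 4*s + 2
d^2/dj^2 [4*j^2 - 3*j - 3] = 8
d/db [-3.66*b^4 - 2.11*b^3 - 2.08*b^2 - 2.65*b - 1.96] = -14.64*b^3 - 6.33*b^2 - 4.16*b - 2.65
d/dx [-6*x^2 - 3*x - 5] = -12*x - 3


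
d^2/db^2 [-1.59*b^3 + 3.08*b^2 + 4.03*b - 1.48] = 6.16 - 9.54*b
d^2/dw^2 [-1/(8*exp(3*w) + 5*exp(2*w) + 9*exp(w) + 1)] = (-2*(24*exp(2*w) + 10*exp(w) + 9)^2*exp(w) + (72*exp(2*w) + 20*exp(w) + 9)*(8*exp(3*w) + 5*exp(2*w) + 9*exp(w) + 1))*exp(w)/(8*exp(3*w) + 5*exp(2*w) + 9*exp(w) + 1)^3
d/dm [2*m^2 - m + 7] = 4*m - 1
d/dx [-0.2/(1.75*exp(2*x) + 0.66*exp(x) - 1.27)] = (0.7*exp(x) + 0.132)*exp(x)/(1.75*exp(2*x) + 0.66*exp(x) - 1.27)^2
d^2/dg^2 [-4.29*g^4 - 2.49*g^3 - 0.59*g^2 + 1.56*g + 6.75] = -51.48*g^2 - 14.94*g - 1.18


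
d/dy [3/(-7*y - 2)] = 21/(7*y + 2)^2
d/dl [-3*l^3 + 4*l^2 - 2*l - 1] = -9*l^2 + 8*l - 2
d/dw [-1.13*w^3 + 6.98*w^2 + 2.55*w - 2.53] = -3.39*w^2 + 13.96*w + 2.55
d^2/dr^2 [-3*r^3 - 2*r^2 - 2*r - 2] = -18*r - 4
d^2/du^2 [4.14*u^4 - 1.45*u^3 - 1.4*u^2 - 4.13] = 49.68*u^2 - 8.7*u - 2.8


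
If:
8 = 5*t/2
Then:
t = 16/5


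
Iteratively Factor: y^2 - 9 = (y + 3)*(y - 3)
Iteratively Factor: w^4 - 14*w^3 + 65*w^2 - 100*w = (w - 5)*(w^3 - 9*w^2 + 20*w) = w*(w - 5)*(w^2 - 9*w + 20) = w*(w - 5)^2*(w - 4)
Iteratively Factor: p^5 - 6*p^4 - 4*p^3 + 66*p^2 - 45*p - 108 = (p - 4)*(p^4 - 2*p^3 - 12*p^2 + 18*p + 27) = (p - 4)*(p - 3)*(p^3 + p^2 - 9*p - 9) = (p - 4)*(p - 3)^2*(p^2 + 4*p + 3) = (p - 4)*(p - 3)^2*(p + 3)*(p + 1)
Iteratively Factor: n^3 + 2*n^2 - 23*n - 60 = (n + 4)*(n^2 - 2*n - 15) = (n - 5)*(n + 4)*(n + 3)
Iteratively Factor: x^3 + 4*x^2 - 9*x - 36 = (x + 4)*(x^2 - 9) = (x + 3)*(x + 4)*(x - 3)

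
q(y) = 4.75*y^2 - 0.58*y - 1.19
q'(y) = 9.5*y - 0.58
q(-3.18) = 48.69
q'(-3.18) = -30.79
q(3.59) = 57.95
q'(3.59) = 33.52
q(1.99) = 16.47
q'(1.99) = 18.32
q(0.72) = 0.85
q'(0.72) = 6.26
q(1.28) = 5.85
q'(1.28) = 11.58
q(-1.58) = 11.58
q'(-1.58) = -15.59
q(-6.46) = 200.78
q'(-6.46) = -61.95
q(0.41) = -0.63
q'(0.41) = 3.32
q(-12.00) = 689.77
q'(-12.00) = -114.58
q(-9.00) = 388.78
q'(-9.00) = -86.08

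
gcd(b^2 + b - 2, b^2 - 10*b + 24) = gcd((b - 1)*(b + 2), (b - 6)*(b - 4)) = 1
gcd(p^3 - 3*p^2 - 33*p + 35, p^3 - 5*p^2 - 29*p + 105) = p^2 - 2*p - 35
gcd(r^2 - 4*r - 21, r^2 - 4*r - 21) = r^2 - 4*r - 21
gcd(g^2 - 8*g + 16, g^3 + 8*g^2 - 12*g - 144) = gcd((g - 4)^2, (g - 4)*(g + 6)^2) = g - 4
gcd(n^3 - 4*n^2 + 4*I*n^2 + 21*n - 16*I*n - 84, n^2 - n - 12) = n - 4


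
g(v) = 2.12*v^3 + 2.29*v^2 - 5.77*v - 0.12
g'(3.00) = 65.21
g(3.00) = 60.42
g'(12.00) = 965.03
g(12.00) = 3923.76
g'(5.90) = 242.64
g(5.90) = 480.96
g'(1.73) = 21.19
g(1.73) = 7.73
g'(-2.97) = 36.73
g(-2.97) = -18.32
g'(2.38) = 41.16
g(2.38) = 27.70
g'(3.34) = 80.48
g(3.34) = 85.15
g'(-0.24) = -6.50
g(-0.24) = 1.37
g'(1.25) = 9.89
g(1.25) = 0.39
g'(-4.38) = 96.18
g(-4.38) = -109.05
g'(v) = 6.36*v^2 + 4.58*v - 5.77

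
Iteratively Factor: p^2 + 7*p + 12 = (p + 4)*(p + 3)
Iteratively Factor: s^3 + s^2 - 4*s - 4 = (s - 2)*(s^2 + 3*s + 2) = (s - 2)*(s + 2)*(s + 1)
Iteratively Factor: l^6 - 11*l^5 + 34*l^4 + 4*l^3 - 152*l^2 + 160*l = (l - 2)*(l^5 - 9*l^4 + 16*l^3 + 36*l^2 - 80*l) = (l - 2)*(l + 2)*(l^4 - 11*l^3 + 38*l^2 - 40*l) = (l - 2)^2*(l + 2)*(l^3 - 9*l^2 + 20*l) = l*(l - 2)^2*(l + 2)*(l^2 - 9*l + 20) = l*(l - 5)*(l - 2)^2*(l + 2)*(l - 4)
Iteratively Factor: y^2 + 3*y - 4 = (y + 4)*(y - 1)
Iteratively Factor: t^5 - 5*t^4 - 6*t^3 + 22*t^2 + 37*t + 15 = (t - 3)*(t^4 - 2*t^3 - 12*t^2 - 14*t - 5) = (t - 3)*(t + 1)*(t^3 - 3*t^2 - 9*t - 5) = (t - 3)*(t + 1)^2*(t^2 - 4*t - 5) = (t - 3)*(t + 1)^3*(t - 5)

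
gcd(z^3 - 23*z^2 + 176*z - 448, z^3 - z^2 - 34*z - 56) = z - 7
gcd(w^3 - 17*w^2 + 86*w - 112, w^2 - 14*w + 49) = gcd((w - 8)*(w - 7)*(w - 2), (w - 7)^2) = w - 7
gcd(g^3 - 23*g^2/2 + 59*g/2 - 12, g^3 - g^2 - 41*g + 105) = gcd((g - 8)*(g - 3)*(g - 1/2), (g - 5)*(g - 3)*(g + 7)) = g - 3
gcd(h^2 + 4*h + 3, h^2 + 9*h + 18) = h + 3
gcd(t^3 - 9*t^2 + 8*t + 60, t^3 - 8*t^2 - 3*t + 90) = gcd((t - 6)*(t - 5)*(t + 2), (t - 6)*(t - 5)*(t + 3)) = t^2 - 11*t + 30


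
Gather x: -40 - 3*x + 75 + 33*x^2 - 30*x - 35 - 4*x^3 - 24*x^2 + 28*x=-4*x^3 + 9*x^2 - 5*x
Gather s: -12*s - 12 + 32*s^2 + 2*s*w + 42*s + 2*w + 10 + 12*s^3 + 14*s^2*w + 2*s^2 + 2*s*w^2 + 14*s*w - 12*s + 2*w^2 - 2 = 12*s^3 + s^2*(14*w + 34) + s*(2*w^2 + 16*w + 18) + 2*w^2 + 2*w - 4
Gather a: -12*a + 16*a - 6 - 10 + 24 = 4*a + 8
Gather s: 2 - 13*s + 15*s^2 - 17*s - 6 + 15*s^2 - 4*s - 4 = 30*s^2 - 34*s - 8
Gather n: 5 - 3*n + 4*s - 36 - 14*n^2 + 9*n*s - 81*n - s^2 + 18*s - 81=-14*n^2 + n*(9*s - 84) - s^2 + 22*s - 112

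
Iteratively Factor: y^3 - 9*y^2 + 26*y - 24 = (y - 4)*(y^2 - 5*y + 6) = (y - 4)*(y - 3)*(y - 2)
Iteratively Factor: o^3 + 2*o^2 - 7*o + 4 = (o - 1)*(o^2 + 3*o - 4) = (o - 1)*(o + 4)*(o - 1)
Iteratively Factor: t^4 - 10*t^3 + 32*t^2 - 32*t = (t)*(t^3 - 10*t^2 + 32*t - 32) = t*(t - 2)*(t^2 - 8*t + 16) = t*(t - 4)*(t - 2)*(t - 4)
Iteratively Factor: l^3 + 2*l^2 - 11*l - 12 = (l + 4)*(l^2 - 2*l - 3) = (l - 3)*(l + 4)*(l + 1)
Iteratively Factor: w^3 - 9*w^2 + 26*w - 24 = (w - 3)*(w^2 - 6*w + 8) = (w - 3)*(w - 2)*(w - 4)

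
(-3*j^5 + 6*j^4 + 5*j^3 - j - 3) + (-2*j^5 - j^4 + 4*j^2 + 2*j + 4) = -5*j^5 + 5*j^4 + 5*j^3 + 4*j^2 + j + 1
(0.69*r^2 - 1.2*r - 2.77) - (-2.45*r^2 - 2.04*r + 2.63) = 3.14*r^2 + 0.84*r - 5.4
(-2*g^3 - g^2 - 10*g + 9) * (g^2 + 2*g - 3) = -2*g^5 - 5*g^4 - 6*g^3 - 8*g^2 + 48*g - 27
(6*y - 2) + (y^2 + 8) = y^2 + 6*y + 6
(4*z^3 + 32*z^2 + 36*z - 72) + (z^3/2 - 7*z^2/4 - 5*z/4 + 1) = 9*z^3/2 + 121*z^2/4 + 139*z/4 - 71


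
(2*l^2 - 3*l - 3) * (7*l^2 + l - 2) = 14*l^4 - 19*l^3 - 28*l^2 + 3*l + 6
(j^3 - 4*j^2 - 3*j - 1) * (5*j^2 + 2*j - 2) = 5*j^5 - 18*j^4 - 25*j^3 - 3*j^2 + 4*j + 2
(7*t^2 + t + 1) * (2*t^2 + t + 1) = 14*t^4 + 9*t^3 + 10*t^2 + 2*t + 1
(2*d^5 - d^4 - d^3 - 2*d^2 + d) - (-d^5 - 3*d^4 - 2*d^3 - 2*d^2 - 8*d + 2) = 3*d^5 + 2*d^4 + d^3 + 9*d - 2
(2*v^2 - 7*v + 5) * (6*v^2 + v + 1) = 12*v^4 - 40*v^3 + 25*v^2 - 2*v + 5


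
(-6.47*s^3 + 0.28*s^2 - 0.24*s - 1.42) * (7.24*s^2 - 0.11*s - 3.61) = -46.8428*s^5 + 2.7389*s^4 + 21.5883*s^3 - 11.2652*s^2 + 1.0226*s + 5.1262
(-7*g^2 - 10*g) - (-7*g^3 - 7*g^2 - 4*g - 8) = 7*g^3 - 6*g + 8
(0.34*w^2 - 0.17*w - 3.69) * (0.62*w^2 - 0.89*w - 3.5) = 0.2108*w^4 - 0.408*w^3 - 3.3265*w^2 + 3.8791*w + 12.915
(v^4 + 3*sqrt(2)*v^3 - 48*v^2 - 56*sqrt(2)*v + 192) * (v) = v^5 + 3*sqrt(2)*v^4 - 48*v^3 - 56*sqrt(2)*v^2 + 192*v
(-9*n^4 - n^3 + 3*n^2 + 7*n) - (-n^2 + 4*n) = -9*n^4 - n^3 + 4*n^2 + 3*n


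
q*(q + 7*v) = q^2 + 7*q*v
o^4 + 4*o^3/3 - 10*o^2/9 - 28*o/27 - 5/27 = (o - 1)*(o + 1/3)^2*(o + 5/3)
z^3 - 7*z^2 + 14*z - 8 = (z - 4)*(z - 2)*(z - 1)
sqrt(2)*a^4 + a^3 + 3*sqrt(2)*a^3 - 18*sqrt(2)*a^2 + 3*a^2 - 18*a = a*(a - 3)*(a + 6)*(sqrt(2)*a + 1)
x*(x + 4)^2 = x^3 + 8*x^2 + 16*x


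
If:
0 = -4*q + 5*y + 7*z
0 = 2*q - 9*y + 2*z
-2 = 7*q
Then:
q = -2/7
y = -44/511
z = -52/511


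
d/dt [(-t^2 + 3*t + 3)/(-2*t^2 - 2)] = (3*t^2 + 8*t - 3)/(2*(t^4 + 2*t^2 + 1))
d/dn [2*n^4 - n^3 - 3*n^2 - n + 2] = 8*n^3 - 3*n^2 - 6*n - 1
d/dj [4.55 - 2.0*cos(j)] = 2.0*sin(j)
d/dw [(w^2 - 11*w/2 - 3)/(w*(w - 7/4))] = 12*(5*w^2 + 8*w - 7)/(w^2*(16*w^2 - 56*w + 49))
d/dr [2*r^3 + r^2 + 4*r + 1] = 6*r^2 + 2*r + 4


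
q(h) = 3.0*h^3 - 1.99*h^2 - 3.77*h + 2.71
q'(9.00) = 689.41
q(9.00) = 1994.59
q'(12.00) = 1244.47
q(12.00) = 4854.91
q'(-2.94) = 85.72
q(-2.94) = -79.64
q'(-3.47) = 118.41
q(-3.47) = -133.52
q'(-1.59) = 25.31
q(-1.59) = -8.39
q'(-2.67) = 71.02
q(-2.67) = -58.51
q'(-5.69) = 310.26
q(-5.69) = -592.93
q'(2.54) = 44.19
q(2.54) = 29.46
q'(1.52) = 10.97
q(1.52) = 2.92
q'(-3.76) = 138.43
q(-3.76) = -170.72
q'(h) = 9.0*h^2 - 3.98*h - 3.77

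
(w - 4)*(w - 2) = w^2 - 6*w + 8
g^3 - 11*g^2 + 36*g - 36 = (g - 6)*(g - 3)*(g - 2)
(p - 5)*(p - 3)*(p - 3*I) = p^3 - 8*p^2 - 3*I*p^2 + 15*p + 24*I*p - 45*I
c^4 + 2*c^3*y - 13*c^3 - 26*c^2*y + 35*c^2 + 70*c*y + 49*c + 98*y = (c - 7)^2*(c + 1)*(c + 2*y)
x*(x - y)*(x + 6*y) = x^3 + 5*x^2*y - 6*x*y^2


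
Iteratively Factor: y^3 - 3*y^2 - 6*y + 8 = (y - 4)*(y^2 + y - 2) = (y - 4)*(y - 1)*(y + 2)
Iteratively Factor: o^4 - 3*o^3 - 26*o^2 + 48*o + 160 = (o - 4)*(o^3 + o^2 - 22*o - 40) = (o - 4)*(o + 4)*(o^2 - 3*o - 10) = (o - 4)*(o + 2)*(o + 4)*(o - 5)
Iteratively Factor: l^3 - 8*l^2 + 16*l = (l - 4)*(l^2 - 4*l) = (l - 4)^2*(l)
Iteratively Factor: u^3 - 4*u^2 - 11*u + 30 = (u + 3)*(u^2 - 7*u + 10) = (u - 2)*(u + 3)*(u - 5)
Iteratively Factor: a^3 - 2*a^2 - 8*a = (a - 4)*(a^2 + 2*a) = (a - 4)*(a + 2)*(a)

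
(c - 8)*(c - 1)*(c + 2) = c^3 - 7*c^2 - 10*c + 16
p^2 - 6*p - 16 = (p - 8)*(p + 2)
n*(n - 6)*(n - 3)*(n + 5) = n^4 - 4*n^3 - 27*n^2 + 90*n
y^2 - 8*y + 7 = (y - 7)*(y - 1)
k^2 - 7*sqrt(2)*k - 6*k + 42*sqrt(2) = (k - 6)*(k - 7*sqrt(2))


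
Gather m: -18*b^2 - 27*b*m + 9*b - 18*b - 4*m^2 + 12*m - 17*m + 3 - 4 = -18*b^2 - 9*b - 4*m^2 + m*(-27*b - 5) - 1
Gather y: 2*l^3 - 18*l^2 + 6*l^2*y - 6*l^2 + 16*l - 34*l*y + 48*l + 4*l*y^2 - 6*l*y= 2*l^3 - 24*l^2 + 4*l*y^2 + 64*l + y*(6*l^2 - 40*l)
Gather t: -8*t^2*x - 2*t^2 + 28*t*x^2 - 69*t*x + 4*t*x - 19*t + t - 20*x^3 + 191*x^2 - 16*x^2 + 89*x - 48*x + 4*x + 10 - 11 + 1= t^2*(-8*x - 2) + t*(28*x^2 - 65*x - 18) - 20*x^3 + 175*x^2 + 45*x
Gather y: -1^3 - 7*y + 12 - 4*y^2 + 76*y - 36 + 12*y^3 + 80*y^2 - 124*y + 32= 12*y^3 + 76*y^2 - 55*y + 7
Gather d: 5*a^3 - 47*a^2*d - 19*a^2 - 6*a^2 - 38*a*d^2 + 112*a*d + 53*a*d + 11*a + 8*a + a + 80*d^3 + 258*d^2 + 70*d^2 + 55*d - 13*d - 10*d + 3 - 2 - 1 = 5*a^3 - 25*a^2 + 20*a + 80*d^3 + d^2*(328 - 38*a) + d*(-47*a^2 + 165*a + 32)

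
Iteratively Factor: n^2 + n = (n + 1)*(n)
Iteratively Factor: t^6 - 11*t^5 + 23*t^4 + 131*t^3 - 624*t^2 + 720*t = (t - 5)*(t^5 - 6*t^4 - 7*t^3 + 96*t^2 - 144*t) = (t - 5)*(t - 3)*(t^4 - 3*t^3 - 16*t^2 + 48*t) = (t - 5)*(t - 3)*(t + 4)*(t^3 - 7*t^2 + 12*t) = (t - 5)*(t - 4)*(t - 3)*(t + 4)*(t^2 - 3*t) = (t - 5)*(t - 4)*(t - 3)^2*(t + 4)*(t)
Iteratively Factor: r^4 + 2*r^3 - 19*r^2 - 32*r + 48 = (r + 3)*(r^3 - r^2 - 16*r + 16) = (r - 1)*(r + 3)*(r^2 - 16) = (r - 4)*(r - 1)*(r + 3)*(r + 4)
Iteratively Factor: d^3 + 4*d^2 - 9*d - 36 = (d + 4)*(d^2 - 9) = (d - 3)*(d + 4)*(d + 3)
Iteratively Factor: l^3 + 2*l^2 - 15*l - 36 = (l - 4)*(l^2 + 6*l + 9) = (l - 4)*(l + 3)*(l + 3)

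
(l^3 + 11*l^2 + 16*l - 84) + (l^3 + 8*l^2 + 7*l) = 2*l^3 + 19*l^2 + 23*l - 84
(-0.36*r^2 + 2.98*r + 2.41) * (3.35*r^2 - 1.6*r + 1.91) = -1.206*r^4 + 10.559*r^3 + 2.6179*r^2 + 1.8358*r + 4.6031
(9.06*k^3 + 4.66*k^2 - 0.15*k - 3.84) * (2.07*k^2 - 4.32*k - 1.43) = 18.7542*k^5 - 29.493*k^4 - 33.3975*k^3 - 13.9646*k^2 + 16.8033*k + 5.4912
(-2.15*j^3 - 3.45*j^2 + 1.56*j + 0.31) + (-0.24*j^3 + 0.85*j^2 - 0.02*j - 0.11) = -2.39*j^3 - 2.6*j^2 + 1.54*j + 0.2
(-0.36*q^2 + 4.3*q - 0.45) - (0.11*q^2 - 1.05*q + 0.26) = -0.47*q^2 + 5.35*q - 0.71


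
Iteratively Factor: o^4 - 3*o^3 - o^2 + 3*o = (o)*(o^3 - 3*o^2 - o + 3) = o*(o - 1)*(o^2 - 2*o - 3) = o*(o - 1)*(o + 1)*(o - 3)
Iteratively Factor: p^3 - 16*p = (p)*(p^2 - 16) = p*(p + 4)*(p - 4)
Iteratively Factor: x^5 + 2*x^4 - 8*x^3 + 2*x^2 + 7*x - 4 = (x - 1)*(x^4 + 3*x^3 - 5*x^2 - 3*x + 4) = (x - 1)^2*(x^3 + 4*x^2 - x - 4) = (x - 1)^2*(x + 4)*(x^2 - 1) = (x - 1)^2*(x + 1)*(x + 4)*(x - 1)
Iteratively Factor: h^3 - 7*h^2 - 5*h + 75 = (h - 5)*(h^2 - 2*h - 15) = (h - 5)^2*(h + 3)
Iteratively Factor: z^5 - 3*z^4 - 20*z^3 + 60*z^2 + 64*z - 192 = (z - 2)*(z^4 - z^3 - 22*z^2 + 16*z + 96) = (z - 3)*(z - 2)*(z^3 + 2*z^2 - 16*z - 32) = (z - 3)*(z - 2)*(z + 4)*(z^2 - 2*z - 8) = (z - 3)*(z - 2)*(z + 2)*(z + 4)*(z - 4)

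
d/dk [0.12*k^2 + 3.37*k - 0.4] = 0.24*k + 3.37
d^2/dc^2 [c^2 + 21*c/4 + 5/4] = 2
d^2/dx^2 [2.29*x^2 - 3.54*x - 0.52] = 4.58000000000000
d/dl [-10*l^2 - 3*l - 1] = -20*l - 3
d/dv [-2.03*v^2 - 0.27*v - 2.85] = -4.06*v - 0.27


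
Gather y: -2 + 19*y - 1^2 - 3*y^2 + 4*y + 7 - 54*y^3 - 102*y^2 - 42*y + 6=-54*y^3 - 105*y^2 - 19*y + 10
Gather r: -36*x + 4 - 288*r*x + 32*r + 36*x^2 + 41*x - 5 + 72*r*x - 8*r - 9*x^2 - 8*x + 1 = r*(24 - 216*x) + 27*x^2 - 3*x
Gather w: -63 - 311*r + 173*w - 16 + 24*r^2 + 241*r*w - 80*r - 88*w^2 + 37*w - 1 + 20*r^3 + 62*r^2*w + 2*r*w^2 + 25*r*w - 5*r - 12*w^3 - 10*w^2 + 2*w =20*r^3 + 24*r^2 - 396*r - 12*w^3 + w^2*(2*r - 98) + w*(62*r^2 + 266*r + 212) - 80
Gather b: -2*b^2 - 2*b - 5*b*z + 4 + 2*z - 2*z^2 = -2*b^2 + b*(-5*z - 2) - 2*z^2 + 2*z + 4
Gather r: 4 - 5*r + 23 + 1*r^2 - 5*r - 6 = r^2 - 10*r + 21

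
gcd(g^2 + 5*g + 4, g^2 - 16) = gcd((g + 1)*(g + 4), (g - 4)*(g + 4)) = g + 4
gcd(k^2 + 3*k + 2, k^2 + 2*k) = k + 2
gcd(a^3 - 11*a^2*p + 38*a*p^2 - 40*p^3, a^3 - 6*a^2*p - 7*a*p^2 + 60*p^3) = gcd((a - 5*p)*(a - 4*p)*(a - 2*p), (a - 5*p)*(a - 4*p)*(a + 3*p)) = a^2 - 9*a*p + 20*p^2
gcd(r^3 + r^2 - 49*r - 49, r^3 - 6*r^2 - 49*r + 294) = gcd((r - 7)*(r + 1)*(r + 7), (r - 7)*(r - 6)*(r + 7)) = r^2 - 49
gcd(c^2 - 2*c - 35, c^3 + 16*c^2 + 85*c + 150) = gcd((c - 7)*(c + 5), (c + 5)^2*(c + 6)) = c + 5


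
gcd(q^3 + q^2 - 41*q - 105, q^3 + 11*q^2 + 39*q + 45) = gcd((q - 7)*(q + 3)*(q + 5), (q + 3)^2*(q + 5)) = q^2 + 8*q + 15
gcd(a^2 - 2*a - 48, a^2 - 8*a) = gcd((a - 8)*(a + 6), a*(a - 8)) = a - 8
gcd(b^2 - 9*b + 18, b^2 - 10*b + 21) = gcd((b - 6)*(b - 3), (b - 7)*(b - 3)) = b - 3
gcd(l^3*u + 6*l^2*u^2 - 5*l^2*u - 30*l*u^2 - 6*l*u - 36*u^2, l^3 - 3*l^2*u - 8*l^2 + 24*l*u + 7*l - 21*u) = 1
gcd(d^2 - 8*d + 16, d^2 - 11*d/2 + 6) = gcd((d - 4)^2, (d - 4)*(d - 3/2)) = d - 4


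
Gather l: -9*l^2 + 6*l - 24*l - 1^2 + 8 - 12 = -9*l^2 - 18*l - 5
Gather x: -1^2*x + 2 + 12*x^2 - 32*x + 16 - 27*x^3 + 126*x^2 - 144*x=-27*x^3 + 138*x^2 - 177*x + 18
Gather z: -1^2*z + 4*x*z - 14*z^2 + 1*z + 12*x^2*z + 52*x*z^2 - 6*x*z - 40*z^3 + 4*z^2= -40*z^3 + z^2*(52*x - 10) + z*(12*x^2 - 2*x)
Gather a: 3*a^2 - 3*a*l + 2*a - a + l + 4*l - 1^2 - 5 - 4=3*a^2 + a*(1 - 3*l) + 5*l - 10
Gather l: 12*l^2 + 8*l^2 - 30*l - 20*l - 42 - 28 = 20*l^2 - 50*l - 70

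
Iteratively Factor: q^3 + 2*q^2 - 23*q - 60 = (q - 5)*(q^2 + 7*q + 12) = (q - 5)*(q + 4)*(q + 3)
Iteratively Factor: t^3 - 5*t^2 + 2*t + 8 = (t + 1)*(t^2 - 6*t + 8) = (t - 2)*(t + 1)*(t - 4)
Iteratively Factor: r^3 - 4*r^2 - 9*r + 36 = (r - 4)*(r^2 - 9) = (r - 4)*(r + 3)*(r - 3)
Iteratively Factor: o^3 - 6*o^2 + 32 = (o - 4)*(o^2 - 2*o - 8) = (o - 4)*(o + 2)*(o - 4)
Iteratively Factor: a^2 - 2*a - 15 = (a - 5)*(a + 3)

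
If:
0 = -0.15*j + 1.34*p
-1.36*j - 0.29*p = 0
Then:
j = 0.00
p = 0.00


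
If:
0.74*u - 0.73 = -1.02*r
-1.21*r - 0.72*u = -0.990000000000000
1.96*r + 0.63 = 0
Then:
No Solution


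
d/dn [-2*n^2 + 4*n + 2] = 4 - 4*n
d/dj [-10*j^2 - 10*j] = -20*j - 10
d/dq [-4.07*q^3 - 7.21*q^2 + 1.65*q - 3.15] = -12.21*q^2 - 14.42*q + 1.65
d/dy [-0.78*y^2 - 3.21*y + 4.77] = -1.56*y - 3.21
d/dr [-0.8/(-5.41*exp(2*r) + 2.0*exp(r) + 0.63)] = (1.6 - 8.656*exp(r))*exp(r)/(-5.41*exp(2*r) + 2.0*exp(r) + 0.63)^2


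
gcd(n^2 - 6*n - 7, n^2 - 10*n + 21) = n - 7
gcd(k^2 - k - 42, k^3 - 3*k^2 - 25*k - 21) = k - 7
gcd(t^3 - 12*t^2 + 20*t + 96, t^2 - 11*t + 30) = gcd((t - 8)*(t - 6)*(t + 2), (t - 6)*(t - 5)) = t - 6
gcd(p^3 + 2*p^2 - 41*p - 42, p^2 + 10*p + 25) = 1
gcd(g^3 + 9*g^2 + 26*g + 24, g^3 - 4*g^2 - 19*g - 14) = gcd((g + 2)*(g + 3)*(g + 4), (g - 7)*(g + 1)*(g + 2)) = g + 2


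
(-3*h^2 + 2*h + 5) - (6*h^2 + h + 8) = -9*h^2 + h - 3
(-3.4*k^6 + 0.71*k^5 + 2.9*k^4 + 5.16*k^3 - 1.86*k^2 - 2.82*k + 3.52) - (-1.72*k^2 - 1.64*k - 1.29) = -3.4*k^6 + 0.71*k^5 + 2.9*k^4 + 5.16*k^3 - 0.14*k^2 - 1.18*k + 4.81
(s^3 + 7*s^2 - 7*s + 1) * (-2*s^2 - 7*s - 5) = -2*s^5 - 21*s^4 - 40*s^3 + 12*s^2 + 28*s - 5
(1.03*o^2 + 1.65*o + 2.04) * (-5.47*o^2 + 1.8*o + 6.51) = -5.6341*o^4 - 7.1715*o^3 - 1.4835*o^2 + 14.4135*o + 13.2804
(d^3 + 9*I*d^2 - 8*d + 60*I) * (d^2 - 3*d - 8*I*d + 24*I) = d^5 - 3*d^4 + I*d^4 + 64*d^3 - 3*I*d^3 - 192*d^2 + 124*I*d^2 + 480*d - 372*I*d - 1440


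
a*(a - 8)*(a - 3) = a^3 - 11*a^2 + 24*a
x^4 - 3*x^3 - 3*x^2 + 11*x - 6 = (x - 3)*(x - 1)^2*(x + 2)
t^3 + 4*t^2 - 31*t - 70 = (t - 5)*(t + 2)*(t + 7)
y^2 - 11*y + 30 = (y - 6)*(y - 5)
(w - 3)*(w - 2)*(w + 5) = w^3 - 19*w + 30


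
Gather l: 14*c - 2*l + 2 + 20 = 14*c - 2*l + 22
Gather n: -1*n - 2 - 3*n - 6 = -4*n - 8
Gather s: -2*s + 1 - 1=-2*s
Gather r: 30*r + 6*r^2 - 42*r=6*r^2 - 12*r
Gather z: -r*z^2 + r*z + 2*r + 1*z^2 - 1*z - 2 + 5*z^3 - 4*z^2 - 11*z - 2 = 2*r + 5*z^3 + z^2*(-r - 3) + z*(r - 12) - 4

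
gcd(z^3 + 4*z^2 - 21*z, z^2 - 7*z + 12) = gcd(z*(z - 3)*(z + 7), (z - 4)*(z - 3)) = z - 3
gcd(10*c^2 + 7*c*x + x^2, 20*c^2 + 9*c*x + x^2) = 5*c + x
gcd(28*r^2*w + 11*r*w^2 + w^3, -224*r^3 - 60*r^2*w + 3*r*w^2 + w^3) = 28*r^2 + 11*r*w + w^2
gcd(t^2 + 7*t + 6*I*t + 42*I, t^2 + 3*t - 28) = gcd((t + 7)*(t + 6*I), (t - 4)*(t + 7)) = t + 7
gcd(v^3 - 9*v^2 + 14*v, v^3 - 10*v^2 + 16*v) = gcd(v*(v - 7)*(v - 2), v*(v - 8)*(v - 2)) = v^2 - 2*v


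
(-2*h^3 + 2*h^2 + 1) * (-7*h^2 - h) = 14*h^5 - 12*h^4 - 2*h^3 - 7*h^2 - h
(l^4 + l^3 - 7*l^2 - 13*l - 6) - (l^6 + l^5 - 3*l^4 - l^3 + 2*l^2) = -l^6 - l^5 + 4*l^4 + 2*l^3 - 9*l^2 - 13*l - 6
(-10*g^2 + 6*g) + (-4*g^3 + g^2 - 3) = -4*g^3 - 9*g^2 + 6*g - 3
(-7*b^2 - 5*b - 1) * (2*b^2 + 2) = -14*b^4 - 10*b^3 - 16*b^2 - 10*b - 2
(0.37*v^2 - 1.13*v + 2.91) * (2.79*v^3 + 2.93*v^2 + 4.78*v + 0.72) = 1.0323*v^5 - 2.0686*v^4 + 6.5766*v^3 + 3.3913*v^2 + 13.0962*v + 2.0952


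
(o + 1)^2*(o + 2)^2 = o^4 + 6*o^3 + 13*o^2 + 12*o + 4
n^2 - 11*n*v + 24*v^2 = (n - 8*v)*(n - 3*v)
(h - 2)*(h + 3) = h^2 + h - 6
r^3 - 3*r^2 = r^2*(r - 3)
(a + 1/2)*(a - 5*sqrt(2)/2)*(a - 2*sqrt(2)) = a^3 - 9*sqrt(2)*a^2/2 + a^2/2 - 9*sqrt(2)*a/4 + 10*a + 5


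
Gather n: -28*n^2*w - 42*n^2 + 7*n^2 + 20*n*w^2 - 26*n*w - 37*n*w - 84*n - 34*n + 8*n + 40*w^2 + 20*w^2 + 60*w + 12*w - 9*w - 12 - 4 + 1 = n^2*(-28*w - 35) + n*(20*w^2 - 63*w - 110) + 60*w^2 + 63*w - 15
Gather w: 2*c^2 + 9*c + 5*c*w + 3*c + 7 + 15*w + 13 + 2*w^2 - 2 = 2*c^2 + 12*c + 2*w^2 + w*(5*c + 15) + 18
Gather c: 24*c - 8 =24*c - 8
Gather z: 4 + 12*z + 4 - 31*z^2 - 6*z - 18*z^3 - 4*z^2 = -18*z^3 - 35*z^2 + 6*z + 8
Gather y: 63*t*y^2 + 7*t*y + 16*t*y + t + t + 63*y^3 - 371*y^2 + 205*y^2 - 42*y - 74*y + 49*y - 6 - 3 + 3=2*t + 63*y^3 + y^2*(63*t - 166) + y*(23*t - 67) - 6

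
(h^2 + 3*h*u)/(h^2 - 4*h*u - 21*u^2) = h/(h - 7*u)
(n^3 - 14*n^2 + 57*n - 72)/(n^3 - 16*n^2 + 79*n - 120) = (n - 3)/(n - 5)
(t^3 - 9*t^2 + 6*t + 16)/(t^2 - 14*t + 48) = (t^2 - t - 2)/(t - 6)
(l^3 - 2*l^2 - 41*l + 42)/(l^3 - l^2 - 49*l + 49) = (l + 6)/(l + 7)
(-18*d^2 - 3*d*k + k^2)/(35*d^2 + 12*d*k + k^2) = (-18*d^2 - 3*d*k + k^2)/(35*d^2 + 12*d*k + k^2)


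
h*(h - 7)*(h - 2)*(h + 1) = h^4 - 8*h^3 + 5*h^2 + 14*h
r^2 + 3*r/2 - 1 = (r - 1/2)*(r + 2)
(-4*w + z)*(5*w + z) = -20*w^2 + w*z + z^2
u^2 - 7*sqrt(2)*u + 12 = (u - 6*sqrt(2))*(u - sqrt(2))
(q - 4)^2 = q^2 - 8*q + 16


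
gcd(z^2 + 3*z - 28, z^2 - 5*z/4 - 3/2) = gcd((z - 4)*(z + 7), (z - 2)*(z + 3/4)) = 1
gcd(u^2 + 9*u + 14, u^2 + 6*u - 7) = u + 7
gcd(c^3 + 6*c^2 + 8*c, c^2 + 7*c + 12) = c + 4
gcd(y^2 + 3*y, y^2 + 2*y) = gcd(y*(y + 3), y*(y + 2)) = y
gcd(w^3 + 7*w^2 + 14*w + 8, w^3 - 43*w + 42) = 1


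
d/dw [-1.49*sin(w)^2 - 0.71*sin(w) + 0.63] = -(2.98*sin(w) + 0.71)*cos(w)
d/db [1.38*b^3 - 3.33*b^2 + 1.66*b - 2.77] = 4.14*b^2 - 6.66*b + 1.66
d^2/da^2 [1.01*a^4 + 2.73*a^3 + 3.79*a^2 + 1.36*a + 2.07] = 12.12*a^2 + 16.38*a + 7.58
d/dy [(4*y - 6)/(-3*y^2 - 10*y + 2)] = 4*(3*y^2 - 9*y - 13)/(9*y^4 + 60*y^3 + 88*y^2 - 40*y + 4)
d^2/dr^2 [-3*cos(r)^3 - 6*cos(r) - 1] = 3*(5 - 9*sin(r)^2)*cos(r)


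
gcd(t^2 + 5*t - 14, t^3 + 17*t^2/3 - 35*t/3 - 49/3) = t + 7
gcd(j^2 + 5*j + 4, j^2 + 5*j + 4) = j^2 + 5*j + 4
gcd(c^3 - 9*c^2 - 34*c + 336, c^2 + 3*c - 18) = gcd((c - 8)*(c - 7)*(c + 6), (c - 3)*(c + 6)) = c + 6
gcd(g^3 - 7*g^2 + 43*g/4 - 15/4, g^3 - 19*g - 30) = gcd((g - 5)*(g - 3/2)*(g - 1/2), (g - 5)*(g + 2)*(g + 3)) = g - 5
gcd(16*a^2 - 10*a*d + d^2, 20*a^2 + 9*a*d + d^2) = 1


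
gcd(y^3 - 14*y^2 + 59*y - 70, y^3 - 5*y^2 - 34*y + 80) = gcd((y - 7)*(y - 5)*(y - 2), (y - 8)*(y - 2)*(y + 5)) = y - 2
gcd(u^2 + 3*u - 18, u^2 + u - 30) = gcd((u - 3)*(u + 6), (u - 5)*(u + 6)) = u + 6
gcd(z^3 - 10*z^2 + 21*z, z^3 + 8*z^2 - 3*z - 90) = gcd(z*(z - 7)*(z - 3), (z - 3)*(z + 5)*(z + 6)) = z - 3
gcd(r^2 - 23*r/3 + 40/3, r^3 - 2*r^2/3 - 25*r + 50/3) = r - 5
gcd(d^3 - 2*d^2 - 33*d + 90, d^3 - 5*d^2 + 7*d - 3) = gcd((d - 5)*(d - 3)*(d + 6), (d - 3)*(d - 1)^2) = d - 3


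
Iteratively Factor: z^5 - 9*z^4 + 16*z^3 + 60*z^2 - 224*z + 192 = (z - 2)*(z^4 - 7*z^3 + 2*z^2 + 64*z - 96) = (z - 2)^2*(z^3 - 5*z^2 - 8*z + 48) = (z - 2)^2*(z + 3)*(z^2 - 8*z + 16) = (z - 4)*(z - 2)^2*(z + 3)*(z - 4)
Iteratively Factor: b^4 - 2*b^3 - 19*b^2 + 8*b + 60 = (b + 2)*(b^3 - 4*b^2 - 11*b + 30) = (b - 2)*(b + 2)*(b^2 - 2*b - 15) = (b - 2)*(b + 2)*(b + 3)*(b - 5)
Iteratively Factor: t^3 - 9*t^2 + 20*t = (t)*(t^2 - 9*t + 20) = t*(t - 4)*(t - 5)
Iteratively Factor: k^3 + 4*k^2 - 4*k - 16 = (k + 4)*(k^2 - 4) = (k - 2)*(k + 4)*(k + 2)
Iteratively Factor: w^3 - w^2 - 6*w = (w)*(w^2 - w - 6) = w*(w - 3)*(w + 2)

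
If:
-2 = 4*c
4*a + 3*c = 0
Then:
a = 3/8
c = -1/2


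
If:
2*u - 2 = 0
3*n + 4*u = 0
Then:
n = -4/3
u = 1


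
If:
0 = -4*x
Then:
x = 0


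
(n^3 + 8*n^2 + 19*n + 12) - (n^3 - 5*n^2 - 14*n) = 13*n^2 + 33*n + 12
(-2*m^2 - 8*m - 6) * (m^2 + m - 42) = -2*m^4 - 10*m^3 + 70*m^2 + 330*m + 252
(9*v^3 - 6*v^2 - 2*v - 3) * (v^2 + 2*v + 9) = 9*v^5 + 12*v^4 + 67*v^3 - 61*v^2 - 24*v - 27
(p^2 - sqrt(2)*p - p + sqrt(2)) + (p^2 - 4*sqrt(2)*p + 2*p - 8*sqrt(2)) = 2*p^2 - 5*sqrt(2)*p + p - 7*sqrt(2)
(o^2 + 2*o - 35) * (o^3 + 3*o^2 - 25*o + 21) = o^5 + 5*o^4 - 54*o^3 - 134*o^2 + 917*o - 735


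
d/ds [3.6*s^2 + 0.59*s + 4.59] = 7.2*s + 0.59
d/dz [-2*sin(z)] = -2*cos(z)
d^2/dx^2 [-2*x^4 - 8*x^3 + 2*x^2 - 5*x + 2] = -24*x^2 - 48*x + 4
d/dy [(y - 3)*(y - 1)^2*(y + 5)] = 4*y^3 - 36*y + 32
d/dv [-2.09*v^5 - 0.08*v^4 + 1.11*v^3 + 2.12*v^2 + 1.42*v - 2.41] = -10.45*v^4 - 0.32*v^3 + 3.33*v^2 + 4.24*v + 1.42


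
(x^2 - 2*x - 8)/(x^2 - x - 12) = (x + 2)/(x + 3)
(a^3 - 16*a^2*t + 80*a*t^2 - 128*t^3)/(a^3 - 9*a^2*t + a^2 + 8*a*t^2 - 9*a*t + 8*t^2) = (-a^2 + 8*a*t - 16*t^2)/(-a^2 + a*t - a + t)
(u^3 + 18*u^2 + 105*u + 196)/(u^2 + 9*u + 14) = (u^2 + 11*u + 28)/(u + 2)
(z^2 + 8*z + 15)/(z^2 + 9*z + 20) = (z + 3)/(z + 4)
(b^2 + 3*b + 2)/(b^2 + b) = (b + 2)/b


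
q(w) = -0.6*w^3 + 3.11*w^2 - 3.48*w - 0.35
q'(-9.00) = -205.26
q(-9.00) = 720.28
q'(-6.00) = -105.60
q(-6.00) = 262.09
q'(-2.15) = -25.17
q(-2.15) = 27.47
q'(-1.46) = -16.40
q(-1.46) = 13.23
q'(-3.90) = -55.12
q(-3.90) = 96.12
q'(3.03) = -1.16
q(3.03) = 0.97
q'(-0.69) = -8.63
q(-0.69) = 3.73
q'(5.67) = -26.08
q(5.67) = -29.47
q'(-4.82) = -75.28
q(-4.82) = 155.86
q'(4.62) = -13.16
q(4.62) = -9.21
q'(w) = -1.8*w^2 + 6.22*w - 3.48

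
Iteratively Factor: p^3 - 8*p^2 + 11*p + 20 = (p - 5)*(p^2 - 3*p - 4) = (p - 5)*(p + 1)*(p - 4)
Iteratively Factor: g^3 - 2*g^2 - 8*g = (g + 2)*(g^2 - 4*g) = (g - 4)*(g + 2)*(g)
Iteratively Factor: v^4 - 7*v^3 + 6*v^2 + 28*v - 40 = (v - 5)*(v^3 - 2*v^2 - 4*v + 8) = (v - 5)*(v - 2)*(v^2 - 4) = (v - 5)*(v - 2)*(v + 2)*(v - 2)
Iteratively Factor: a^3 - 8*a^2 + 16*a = (a - 4)*(a^2 - 4*a) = (a - 4)^2*(a)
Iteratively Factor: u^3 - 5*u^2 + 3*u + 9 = (u - 3)*(u^2 - 2*u - 3) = (u - 3)^2*(u + 1)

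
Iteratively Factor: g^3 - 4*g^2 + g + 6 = (g + 1)*(g^2 - 5*g + 6) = (g - 2)*(g + 1)*(g - 3)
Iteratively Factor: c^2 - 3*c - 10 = (c - 5)*(c + 2)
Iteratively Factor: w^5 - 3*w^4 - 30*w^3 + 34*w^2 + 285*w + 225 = (w + 1)*(w^4 - 4*w^3 - 26*w^2 + 60*w + 225) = (w + 1)*(w + 3)*(w^3 - 7*w^2 - 5*w + 75) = (w - 5)*(w + 1)*(w + 3)*(w^2 - 2*w - 15) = (w - 5)^2*(w + 1)*(w + 3)*(w + 3)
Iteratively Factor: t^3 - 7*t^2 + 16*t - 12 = (t - 2)*(t^2 - 5*t + 6) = (t - 3)*(t - 2)*(t - 2)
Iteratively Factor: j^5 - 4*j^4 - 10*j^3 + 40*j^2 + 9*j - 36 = (j - 3)*(j^4 - j^3 - 13*j^2 + j + 12) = (j - 3)*(j + 1)*(j^3 - 2*j^2 - 11*j + 12) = (j - 3)*(j + 1)*(j + 3)*(j^2 - 5*j + 4) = (j - 4)*(j - 3)*(j + 1)*(j + 3)*(j - 1)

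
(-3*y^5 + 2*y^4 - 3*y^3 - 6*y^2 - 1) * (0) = 0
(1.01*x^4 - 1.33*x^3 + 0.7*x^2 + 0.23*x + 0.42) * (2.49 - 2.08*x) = -2.1008*x^5 + 5.2813*x^4 - 4.7677*x^3 + 1.2646*x^2 - 0.3009*x + 1.0458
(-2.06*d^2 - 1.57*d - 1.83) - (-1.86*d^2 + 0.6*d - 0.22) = -0.2*d^2 - 2.17*d - 1.61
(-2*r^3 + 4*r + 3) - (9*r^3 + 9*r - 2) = -11*r^3 - 5*r + 5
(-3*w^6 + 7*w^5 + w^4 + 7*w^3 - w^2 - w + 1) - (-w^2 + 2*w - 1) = -3*w^6 + 7*w^5 + w^4 + 7*w^3 - 3*w + 2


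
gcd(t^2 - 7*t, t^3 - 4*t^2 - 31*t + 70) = t - 7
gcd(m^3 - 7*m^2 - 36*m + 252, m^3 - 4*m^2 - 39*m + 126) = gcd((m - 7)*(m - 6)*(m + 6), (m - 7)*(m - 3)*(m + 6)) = m^2 - m - 42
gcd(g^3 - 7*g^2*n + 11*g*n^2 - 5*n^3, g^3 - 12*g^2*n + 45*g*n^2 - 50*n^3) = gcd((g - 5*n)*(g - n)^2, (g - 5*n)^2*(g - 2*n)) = g - 5*n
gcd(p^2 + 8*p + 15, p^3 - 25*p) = p + 5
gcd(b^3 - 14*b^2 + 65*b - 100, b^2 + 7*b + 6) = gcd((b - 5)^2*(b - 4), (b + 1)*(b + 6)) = 1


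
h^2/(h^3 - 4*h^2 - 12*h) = h/(h^2 - 4*h - 12)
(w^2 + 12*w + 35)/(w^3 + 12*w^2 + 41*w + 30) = (w + 7)/(w^2 + 7*w + 6)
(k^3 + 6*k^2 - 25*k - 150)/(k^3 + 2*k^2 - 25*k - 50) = (k + 6)/(k + 2)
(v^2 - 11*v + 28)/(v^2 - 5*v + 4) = (v - 7)/(v - 1)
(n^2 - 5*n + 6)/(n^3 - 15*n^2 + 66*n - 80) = (n - 3)/(n^2 - 13*n + 40)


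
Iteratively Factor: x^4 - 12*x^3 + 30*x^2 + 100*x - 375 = (x - 5)*(x^3 - 7*x^2 - 5*x + 75) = (x - 5)^2*(x^2 - 2*x - 15) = (x - 5)^3*(x + 3)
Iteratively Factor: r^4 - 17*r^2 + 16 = (r + 1)*(r^3 - r^2 - 16*r + 16) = (r + 1)*(r + 4)*(r^2 - 5*r + 4) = (r - 1)*(r + 1)*(r + 4)*(r - 4)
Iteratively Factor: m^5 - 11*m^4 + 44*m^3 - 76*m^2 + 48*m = (m - 4)*(m^4 - 7*m^3 + 16*m^2 - 12*m) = (m - 4)*(m - 2)*(m^3 - 5*m^2 + 6*m) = (m - 4)*(m - 3)*(m - 2)*(m^2 - 2*m) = m*(m - 4)*(m - 3)*(m - 2)*(m - 2)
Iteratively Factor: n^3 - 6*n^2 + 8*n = (n - 2)*(n^2 - 4*n) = n*(n - 2)*(n - 4)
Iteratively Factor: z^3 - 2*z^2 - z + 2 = (z - 2)*(z^2 - 1) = (z - 2)*(z - 1)*(z + 1)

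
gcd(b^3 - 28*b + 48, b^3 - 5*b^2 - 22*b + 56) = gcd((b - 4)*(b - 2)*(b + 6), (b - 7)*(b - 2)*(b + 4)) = b - 2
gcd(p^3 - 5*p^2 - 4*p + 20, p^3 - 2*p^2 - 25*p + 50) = p^2 - 7*p + 10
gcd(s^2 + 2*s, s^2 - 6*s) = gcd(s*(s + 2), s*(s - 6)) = s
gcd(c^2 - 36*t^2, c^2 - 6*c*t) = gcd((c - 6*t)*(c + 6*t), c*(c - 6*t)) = -c + 6*t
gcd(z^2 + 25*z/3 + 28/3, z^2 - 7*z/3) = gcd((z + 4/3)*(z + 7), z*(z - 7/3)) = 1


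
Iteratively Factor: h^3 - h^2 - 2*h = (h - 2)*(h^2 + h) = (h - 2)*(h + 1)*(h)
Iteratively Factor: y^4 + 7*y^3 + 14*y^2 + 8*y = (y)*(y^3 + 7*y^2 + 14*y + 8) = y*(y + 4)*(y^2 + 3*y + 2) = y*(y + 1)*(y + 4)*(y + 2)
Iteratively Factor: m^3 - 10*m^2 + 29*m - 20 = (m - 4)*(m^2 - 6*m + 5) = (m - 5)*(m - 4)*(m - 1)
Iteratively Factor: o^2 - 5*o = (o - 5)*(o)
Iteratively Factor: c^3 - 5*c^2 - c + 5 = (c - 5)*(c^2 - 1) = (c - 5)*(c - 1)*(c + 1)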